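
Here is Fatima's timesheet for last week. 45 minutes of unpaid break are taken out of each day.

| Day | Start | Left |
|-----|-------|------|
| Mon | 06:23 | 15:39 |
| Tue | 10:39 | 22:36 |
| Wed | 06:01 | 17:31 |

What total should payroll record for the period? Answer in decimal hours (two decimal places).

30.47 hours

Mon: 06:23–15:39 = 9 h 16 min; less 45 min break → 8 h 31 min
Tue: 10:39–22:36 = 11 h 57 min; less 45 min break → 11 h 12 min
Wed: 06:01–17:31 = 11 h 30 min; less 45 min break → 10 h 45 min
Total: 8 h 31 min + 11 h 12 min + 10 h 45 min = 30 h 28 min.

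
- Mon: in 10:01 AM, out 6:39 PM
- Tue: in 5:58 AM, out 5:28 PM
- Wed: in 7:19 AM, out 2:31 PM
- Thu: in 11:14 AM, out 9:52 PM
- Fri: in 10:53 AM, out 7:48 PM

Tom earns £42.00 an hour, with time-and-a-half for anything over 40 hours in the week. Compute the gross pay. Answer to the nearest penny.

Mon: 10:01 AM–6:39 PM = 8 h 38 min
Tue: 5:58 AM–5:28 PM = 11 h 30 min
Wed: 7:19 AM–2:31 PM = 7 h 12 min
Thu: 11:14 AM–9:52 PM = 10 h 38 min
Fri: 10:53 AM–7:48 PM = 8 h 55 min
Total worked: 46 h 53 min = 2813 min.
Regular 40 h 0 min = 2400 min at £42.00/h; overtime 6 h 53 min = 413 min at £63.00/h.
Pay = (2400 × £42.00 + 413 × £63.00) ÷ 60 = £2113.65.

£2113.65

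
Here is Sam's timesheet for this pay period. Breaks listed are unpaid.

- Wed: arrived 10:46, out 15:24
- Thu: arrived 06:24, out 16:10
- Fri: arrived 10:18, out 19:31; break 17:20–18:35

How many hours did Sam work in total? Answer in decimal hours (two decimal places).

Wed: 10:46–15:24 = 4 h 38 min
Thu: 06:24–16:10 = 9 h 46 min
Fri: 10:18–19:31 = 9 h 13 min; less 75 min break → 7 h 58 min
Total: 4 h 38 min + 9 h 46 min + 7 h 58 min = 22 h 22 min.

22.37 hours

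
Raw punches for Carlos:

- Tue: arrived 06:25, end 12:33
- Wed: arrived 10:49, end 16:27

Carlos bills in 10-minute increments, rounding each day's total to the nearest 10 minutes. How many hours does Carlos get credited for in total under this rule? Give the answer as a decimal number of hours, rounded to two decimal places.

11.83 hours

Tue: 06:25–12:33 = 6 h 8 min → rounds to 6 h 10 min
Wed: 10:49–16:27 = 5 h 38 min → rounds to 5 h 40 min
Total credited: 11 h 50 min.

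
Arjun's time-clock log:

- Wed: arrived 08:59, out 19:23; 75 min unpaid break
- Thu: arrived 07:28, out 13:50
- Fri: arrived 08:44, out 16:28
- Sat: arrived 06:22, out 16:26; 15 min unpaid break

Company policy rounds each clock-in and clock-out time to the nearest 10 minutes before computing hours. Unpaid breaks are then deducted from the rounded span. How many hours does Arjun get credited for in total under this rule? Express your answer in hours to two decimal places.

33.17 hours

Wed: in 08:59→09:00, out 19:23→19:20; 10 h 20 min − 75 min = 9 h 5 min
Thu: in 07:28→07:30, out 13:50→13:50; 6 h 20 min
Fri: in 08:44→08:40, out 16:28→16:30; 7 h 50 min
Sat: in 06:22→06:20, out 16:26→16:30; 10 h 10 min − 15 min = 9 h 55 min
Total credited: 33 h 10 min.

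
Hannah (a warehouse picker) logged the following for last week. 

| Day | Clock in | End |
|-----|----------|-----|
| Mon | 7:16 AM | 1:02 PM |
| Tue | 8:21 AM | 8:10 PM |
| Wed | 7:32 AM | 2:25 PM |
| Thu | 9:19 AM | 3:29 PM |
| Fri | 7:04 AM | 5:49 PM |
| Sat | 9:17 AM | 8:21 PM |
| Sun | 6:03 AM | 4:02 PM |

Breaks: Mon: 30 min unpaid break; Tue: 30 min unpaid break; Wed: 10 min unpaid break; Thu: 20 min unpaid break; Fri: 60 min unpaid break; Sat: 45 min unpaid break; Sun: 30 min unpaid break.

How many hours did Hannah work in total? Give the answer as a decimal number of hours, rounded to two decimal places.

58.68 hours

Mon: 7:16 AM–1:02 PM = 5 h 46 min; less 30 min break → 5 h 16 min
Tue: 8:21 AM–8:10 PM = 11 h 49 min; less 30 min break → 11 h 19 min
Wed: 7:32 AM–2:25 PM = 6 h 53 min; less 10 min break → 6 h 43 min
Thu: 9:19 AM–3:29 PM = 6 h 10 min; less 20 min break → 5 h 50 min
Fri: 7:04 AM–5:49 PM = 10 h 45 min; less 60 min break → 9 h 45 min
Sat: 9:17 AM–8:21 PM = 11 h 4 min; less 45 min break → 10 h 19 min
Sun: 6:03 AM–4:02 PM = 9 h 59 min; less 30 min break → 9 h 29 min
Total: 5 h 16 min + 11 h 19 min + 6 h 43 min + 5 h 50 min + 9 h 45 min + 10 h 19 min + 9 h 29 min = 58 h 41 min.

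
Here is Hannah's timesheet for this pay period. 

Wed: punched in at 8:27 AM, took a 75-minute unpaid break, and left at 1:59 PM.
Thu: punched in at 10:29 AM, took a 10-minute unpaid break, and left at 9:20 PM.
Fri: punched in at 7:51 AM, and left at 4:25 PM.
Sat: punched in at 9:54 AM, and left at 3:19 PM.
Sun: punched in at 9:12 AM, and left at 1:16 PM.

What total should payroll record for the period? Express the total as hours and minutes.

Wed: 8:27 AM–1:59 PM = 5 h 32 min; less 75 min break → 4 h 17 min
Thu: 10:29 AM–9:20 PM = 10 h 51 min; less 10 min break → 10 h 41 min
Fri: 7:51 AM–4:25 PM = 8 h 34 min
Sat: 9:54 AM–3:19 PM = 5 h 25 min
Sun: 9:12 AM–1:16 PM = 4 h 4 min
Total: 4 h 17 min + 10 h 41 min + 8 h 34 min + 5 h 25 min + 4 h 4 min = 33 h 1 min.

33 h 1 min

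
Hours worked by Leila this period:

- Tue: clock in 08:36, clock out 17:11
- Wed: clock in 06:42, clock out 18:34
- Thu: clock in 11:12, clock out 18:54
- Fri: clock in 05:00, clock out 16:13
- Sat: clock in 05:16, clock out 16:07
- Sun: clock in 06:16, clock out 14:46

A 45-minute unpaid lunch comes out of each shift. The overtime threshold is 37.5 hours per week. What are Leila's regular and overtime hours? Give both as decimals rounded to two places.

Regular 37.50 hours, overtime 16.72 hours

Tue: 08:36–17:11 = 8 h 35 min; less 45 min break → 7 h 50 min
Wed: 06:42–18:34 = 11 h 52 min; less 45 min break → 11 h 7 min
Thu: 11:12–18:54 = 7 h 42 min; less 45 min break → 6 h 57 min
Fri: 05:00–16:13 = 11 h 13 min; less 45 min break → 10 h 28 min
Sat: 05:16–16:07 = 10 h 51 min; less 45 min break → 10 h 6 min
Sun: 06:16–14:46 = 8 h 30 min; less 45 min break → 7 h 45 min
Total worked: 54 h 13 min = 54.22 h.
Threshold 37.5 h → overtime 16 h 43 min, regular 37 h 30 min.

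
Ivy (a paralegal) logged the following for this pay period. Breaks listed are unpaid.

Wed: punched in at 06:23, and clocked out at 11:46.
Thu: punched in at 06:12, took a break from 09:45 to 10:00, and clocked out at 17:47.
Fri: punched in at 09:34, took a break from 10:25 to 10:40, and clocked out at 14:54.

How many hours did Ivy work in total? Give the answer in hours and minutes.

21 h 48 min

Wed: 06:23–11:46 = 5 h 23 min
Thu: 06:12–17:47 = 11 h 35 min; less 15 min break → 11 h 20 min
Fri: 09:34–14:54 = 5 h 20 min; less 15 min break → 5 h 5 min
Total: 5 h 23 min + 11 h 20 min + 5 h 5 min = 21 h 48 min.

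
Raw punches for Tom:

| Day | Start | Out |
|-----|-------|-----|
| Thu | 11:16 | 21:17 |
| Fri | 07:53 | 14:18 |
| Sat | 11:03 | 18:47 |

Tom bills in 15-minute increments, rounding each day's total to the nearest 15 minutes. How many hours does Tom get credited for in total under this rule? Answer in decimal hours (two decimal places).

24.25 hours

Thu: 11:16–21:17 = 10 h 1 min → rounds to 10 h 0 min
Fri: 07:53–14:18 = 6 h 25 min → rounds to 6 h 30 min
Sat: 11:03–18:47 = 7 h 44 min → rounds to 7 h 45 min
Total credited: 24 h 15 min.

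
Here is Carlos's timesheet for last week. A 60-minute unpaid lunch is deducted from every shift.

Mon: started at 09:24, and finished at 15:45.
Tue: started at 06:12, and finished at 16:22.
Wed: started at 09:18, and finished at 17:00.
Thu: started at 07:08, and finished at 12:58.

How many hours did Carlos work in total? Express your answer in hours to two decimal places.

26.05 hours

Mon: 09:24–15:45 = 6 h 21 min; less 60 min break → 5 h 21 min
Tue: 06:12–16:22 = 10 h 10 min; less 60 min break → 9 h 10 min
Wed: 09:18–17:00 = 7 h 42 min; less 60 min break → 6 h 42 min
Thu: 07:08–12:58 = 5 h 50 min; less 60 min break → 4 h 50 min
Total: 5 h 21 min + 9 h 10 min + 6 h 42 min + 4 h 50 min = 26 h 3 min.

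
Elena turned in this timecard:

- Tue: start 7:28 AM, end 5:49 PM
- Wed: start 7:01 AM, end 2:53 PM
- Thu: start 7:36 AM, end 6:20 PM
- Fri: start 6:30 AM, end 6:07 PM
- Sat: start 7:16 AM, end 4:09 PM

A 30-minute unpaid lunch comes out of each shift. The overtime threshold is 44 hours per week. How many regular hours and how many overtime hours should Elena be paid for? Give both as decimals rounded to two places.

Regular 44.00 hours, overtime 2.95 hours

Tue: 7:28 AM–5:49 PM = 10 h 21 min; less 30 min break → 9 h 51 min
Wed: 7:01 AM–2:53 PM = 7 h 52 min; less 30 min break → 7 h 22 min
Thu: 7:36 AM–6:20 PM = 10 h 44 min; less 30 min break → 10 h 14 min
Fri: 6:30 AM–6:07 PM = 11 h 37 min; less 30 min break → 11 h 7 min
Sat: 7:16 AM–4:09 PM = 8 h 53 min; less 30 min break → 8 h 23 min
Total worked: 46 h 57 min = 46.95 h.
Threshold 44 h → overtime 2 h 57 min, regular 44 h 0 min.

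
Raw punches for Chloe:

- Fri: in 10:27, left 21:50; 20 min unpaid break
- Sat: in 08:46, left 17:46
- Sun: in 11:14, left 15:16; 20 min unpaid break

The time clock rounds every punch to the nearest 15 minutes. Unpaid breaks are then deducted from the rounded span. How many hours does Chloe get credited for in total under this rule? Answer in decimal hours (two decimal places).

Fri: in 10:27→10:30, out 21:50→21:45; 11 h 15 min − 20 min = 10 h 55 min
Sat: in 08:46→08:45, out 17:46→17:45; 9 h 0 min
Sun: in 11:14→11:15, out 15:16→15:15; 4 h 0 min − 20 min = 3 h 40 min
Total credited: 23 h 35 min.

23.58 hours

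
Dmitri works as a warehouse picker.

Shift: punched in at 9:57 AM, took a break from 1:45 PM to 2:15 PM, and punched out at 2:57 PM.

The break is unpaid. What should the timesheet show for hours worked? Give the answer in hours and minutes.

Shift: 9:57 AM–2:57 PM = 5 h 0 min; less 30 min break → 4 h 30 min

4 h 30 min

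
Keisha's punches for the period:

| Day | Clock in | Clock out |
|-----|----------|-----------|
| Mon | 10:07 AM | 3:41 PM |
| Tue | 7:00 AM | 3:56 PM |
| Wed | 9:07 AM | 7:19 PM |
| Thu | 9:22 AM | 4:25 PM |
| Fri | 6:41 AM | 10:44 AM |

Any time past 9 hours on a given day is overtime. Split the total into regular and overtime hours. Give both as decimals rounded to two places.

Regular 34.60 hours, overtime 1.20 hours

Mon: 10:07 AM–3:41 PM = 5 h 34 min
Tue: 7:00 AM–3:56 PM = 8 h 56 min
Wed: 9:07 AM–7:19 PM = 10 h 12 min
Thu: 9:22 AM–4:25 PM = 7 h 3 min
Fri: 6:41 AM–10:44 AM = 4 h 3 min
Mon reg 5 h 34 min / OT 0 h 0 min; Tue reg 8 h 56 min / OT 0 h 0 min; Wed reg 9 h 0 min / OT 1 h 12 min; Thu reg 7 h 3 min / OT 0 h 0 min; Fri reg 4 h 3 min / OT 0 h 0 min.
Totals: regular 34 h 36 min, overtime 1 h 12 min.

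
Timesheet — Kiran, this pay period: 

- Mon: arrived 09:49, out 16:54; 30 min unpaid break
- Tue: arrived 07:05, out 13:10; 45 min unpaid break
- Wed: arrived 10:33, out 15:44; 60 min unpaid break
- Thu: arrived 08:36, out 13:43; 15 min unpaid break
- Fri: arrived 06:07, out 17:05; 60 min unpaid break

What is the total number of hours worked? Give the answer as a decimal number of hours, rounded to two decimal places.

30.93 hours

Mon: 09:49–16:54 = 7 h 5 min; less 30 min break → 6 h 35 min
Tue: 07:05–13:10 = 6 h 5 min; less 45 min break → 5 h 20 min
Wed: 10:33–15:44 = 5 h 11 min; less 60 min break → 4 h 11 min
Thu: 08:36–13:43 = 5 h 7 min; less 15 min break → 4 h 52 min
Fri: 06:07–17:05 = 10 h 58 min; less 60 min break → 9 h 58 min
Total: 6 h 35 min + 5 h 20 min + 4 h 11 min + 4 h 52 min + 9 h 58 min = 30 h 56 min.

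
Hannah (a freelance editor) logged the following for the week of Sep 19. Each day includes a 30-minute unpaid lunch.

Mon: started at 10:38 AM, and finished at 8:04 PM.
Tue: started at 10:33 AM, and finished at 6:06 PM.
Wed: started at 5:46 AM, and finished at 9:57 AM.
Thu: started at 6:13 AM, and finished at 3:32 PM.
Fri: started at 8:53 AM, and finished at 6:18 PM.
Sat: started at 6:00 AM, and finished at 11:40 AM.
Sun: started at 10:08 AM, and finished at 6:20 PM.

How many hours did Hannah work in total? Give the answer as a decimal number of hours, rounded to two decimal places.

50.27 hours

Mon: 10:38 AM–8:04 PM = 9 h 26 min; less 30 min break → 8 h 56 min
Tue: 10:33 AM–6:06 PM = 7 h 33 min; less 30 min break → 7 h 3 min
Wed: 5:46 AM–9:57 AM = 4 h 11 min; less 30 min break → 3 h 41 min
Thu: 6:13 AM–3:32 PM = 9 h 19 min; less 30 min break → 8 h 49 min
Fri: 8:53 AM–6:18 PM = 9 h 25 min; less 30 min break → 8 h 55 min
Sat: 6:00 AM–11:40 AM = 5 h 40 min; less 30 min break → 5 h 10 min
Sun: 10:08 AM–6:20 PM = 8 h 12 min; less 30 min break → 7 h 42 min
Total: 8 h 56 min + 7 h 3 min + 3 h 41 min + 8 h 49 min + 8 h 55 min + 5 h 10 min + 7 h 42 min = 50 h 16 min.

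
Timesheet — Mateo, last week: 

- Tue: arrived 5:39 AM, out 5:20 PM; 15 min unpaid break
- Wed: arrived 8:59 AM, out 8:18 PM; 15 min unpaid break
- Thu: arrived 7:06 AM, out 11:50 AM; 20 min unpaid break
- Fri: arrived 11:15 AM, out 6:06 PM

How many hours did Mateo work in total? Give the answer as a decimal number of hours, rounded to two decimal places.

Tue: 5:39 AM–5:20 PM = 11 h 41 min; less 15 min break → 11 h 26 min
Wed: 8:59 AM–8:18 PM = 11 h 19 min; less 15 min break → 11 h 4 min
Thu: 7:06 AM–11:50 AM = 4 h 44 min; less 20 min break → 4 h 24 min
Fri: 11:15 AM–6:06 PM = 6 h 51 min
Total: 11 h 26 min + 11 h 4 min + 4 h 24 min + 6 h 51 min = 33 h 45 min.

33.75 hours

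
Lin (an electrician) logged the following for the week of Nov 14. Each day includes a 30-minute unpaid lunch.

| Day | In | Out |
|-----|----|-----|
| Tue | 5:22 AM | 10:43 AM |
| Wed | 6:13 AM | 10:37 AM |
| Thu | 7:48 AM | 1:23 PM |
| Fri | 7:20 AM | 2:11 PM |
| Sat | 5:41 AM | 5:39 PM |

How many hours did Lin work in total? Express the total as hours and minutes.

Tue: 5:22 AM–10:43 AM = 5 h 21 min; less 30 min break → 4 h 51 min
Wed: 6:13 AM–10:37 AM = 4 h 24 min; less 30 min break → 3 h 54 min
Thu: 7:48 AM–1:23 PM = 5 h 35 min; less 30 min break → 5 h 5 min
Fri: 7:20 AM–2:11 PM = 6 h 51 min; less 30 min break → 6 h 21 min
Sat: 5:41 AM–5:39 PM = 11 h 58 min; less 30 min break → 11 h 28 min
Total: 4 h 51 min + 3 h 54 min + 5 h 5 min + 6 h 21 min + 11 h 28 min = 31 h 39 min.

31 h 39 min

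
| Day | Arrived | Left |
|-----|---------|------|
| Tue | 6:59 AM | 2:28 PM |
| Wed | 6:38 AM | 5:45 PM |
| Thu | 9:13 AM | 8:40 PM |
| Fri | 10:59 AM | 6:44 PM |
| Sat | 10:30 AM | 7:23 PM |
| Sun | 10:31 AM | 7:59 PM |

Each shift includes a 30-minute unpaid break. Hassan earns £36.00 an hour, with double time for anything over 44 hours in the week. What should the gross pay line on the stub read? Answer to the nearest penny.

£2242.80

Tue: 6:59 AM–2:28 PM = 7 h 29 min; less 30 min break → 6 h 59 min
Wed: 6:38 AM–5:45 PM = 11 h 7 min; less 30 min break → 10 h 37 min
Thu: 9:13 AM–8:40 PM = 11 h 27 min; less 30 min break → 10 h 57 min
Fri: 10:59 AM–6:44 PM = 7 h 45 min; less 30 min break → 7 h 15 min
Sat: 10:30 AM–7:23 PM = 8 h 53 min; less 30 min break → 8 h 23 min
Sun: 10:31 AM–7:59 PM = 9 h 28 min; less 30 min break → 8 h 58 min
Total worked: 53 h 9 min = 3189 min.
Regular 44 h 0 min = 2640 min at £36.00/h; overtime 9 h 9 min = 549 min at £72.00/h.
Pay = (2640 × £36.00 + 549 × £72.00) ÷ 60 = £2242.80.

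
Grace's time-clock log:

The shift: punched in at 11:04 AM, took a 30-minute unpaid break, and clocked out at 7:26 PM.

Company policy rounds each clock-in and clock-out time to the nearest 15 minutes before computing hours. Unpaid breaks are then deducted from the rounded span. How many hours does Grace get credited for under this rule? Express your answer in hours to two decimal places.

8.00 hours

The shift: in 11:04 AM→11:00 AM, out 7:26 PM→7:30 PM; 8 h 30 min − 30 min = 8 h 0 min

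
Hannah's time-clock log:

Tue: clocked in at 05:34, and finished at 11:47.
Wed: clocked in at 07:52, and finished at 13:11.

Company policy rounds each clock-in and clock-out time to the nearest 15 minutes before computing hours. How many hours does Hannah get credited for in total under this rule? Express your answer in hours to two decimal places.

11.75 hours

Tue: in 05:34→05:30, out 11:47→11:45; 6 h 15 min
Wed: in 07:52→07:45, out 13:11→13:15; 5 h 30 min
Total credited: 11 h 45 min.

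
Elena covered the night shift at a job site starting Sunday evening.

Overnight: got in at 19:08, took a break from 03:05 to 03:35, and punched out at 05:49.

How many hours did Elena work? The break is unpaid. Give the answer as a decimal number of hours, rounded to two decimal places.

Overnight: 19:08 → midnight = 4 h 52 min; midnight → 05:49 = 5 h 49 min; span 10 h 41 min; less 30 min break → 10 h 11 min

10.18 hours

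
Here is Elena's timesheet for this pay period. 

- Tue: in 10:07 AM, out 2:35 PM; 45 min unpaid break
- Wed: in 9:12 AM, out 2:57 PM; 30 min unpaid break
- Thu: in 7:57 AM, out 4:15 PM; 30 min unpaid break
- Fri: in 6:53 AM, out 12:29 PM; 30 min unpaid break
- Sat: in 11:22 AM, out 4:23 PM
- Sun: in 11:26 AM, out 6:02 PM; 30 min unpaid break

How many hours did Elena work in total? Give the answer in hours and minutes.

32 h 59 min

Tue: 10:07 AM–2:35 PM = 4 h 28 min; less 45 min break → 3 h 43 min
Wed: 9:12 AM–2:57 PM = 5 h 45 min; less 30 min break → 5 h 15 min
Thu: 7:57 AM–4:15 PM = 8 h 18 min; less 30 min break → 7 h 48 min
Fri: 6:53 AM–12:29 PM = 5 h 36 min; less 30 min break → 5 h 6 min
Sat: 11:22 AM–4:23 PM = 5 h 1 min
Sun: 11:26 AM–6:02 PM = 6 h 36 min; less 30 min break → 6 h 6 min
Total: 3 h 43 min + 5 h 15 min + 7 h 48 min + 5 h 6 min + 5 h 1 min + 6 h 6 min = 32 h 59 min.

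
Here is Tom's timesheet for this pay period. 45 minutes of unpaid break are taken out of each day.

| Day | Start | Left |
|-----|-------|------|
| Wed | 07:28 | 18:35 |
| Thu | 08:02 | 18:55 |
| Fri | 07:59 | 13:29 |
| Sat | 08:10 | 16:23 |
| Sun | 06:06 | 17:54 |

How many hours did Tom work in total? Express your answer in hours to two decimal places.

43.77 hours

Wed: 07:28–18:35 = 11 h 7 min; less 45 min break → 10 h 22 min
Thu: 08:02–18:55 = 10 h 53 min; less 45 min break → 10 h 8 min
Fri: 07:59–13:29 = 5 h 30 min; less 45 min break → 4 h 45 min
Sat: 08:10–16:23 = 8 h 13 min; less 45 min break → 7 h 28 min
Sun: 06:06–17:54 = 11 h 48 min; less 45 min break → 11 h 3 min
Total: 10 h 22 min + 10 h 8 min + 4 h 45 min + 7 h 28 min + 11 h 3 min = 43 h 46 min.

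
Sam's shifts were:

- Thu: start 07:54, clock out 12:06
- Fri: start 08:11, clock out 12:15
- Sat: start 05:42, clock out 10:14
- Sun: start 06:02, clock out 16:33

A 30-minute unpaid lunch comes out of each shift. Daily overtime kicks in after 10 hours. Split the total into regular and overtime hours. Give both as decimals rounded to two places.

Regular 21.30 hours, overtime 0.02 hours

Thu: 07:54–12:06 = 4 h 12 min; less 30 min break → 3 h 42 min
Fri: 08:11–12:15 = 4 h 4 min; less 30 min break → 3 h 34 min
Sat: 05:42–10:14 = 4 h 32 min; less 30 min break → 4 h 2 min
Sun: 06:02–16:33 = 10 h 31 min; less 30 min break → 10 h 1 min
Thu reg 3 h 42 min / OT 0 h 0 min; Fri reg 3 h 34 min / OT 0 h 0 min; Sat reg 4 h 2 min / OT 0 h 0 min; Sun reg 10 h 0 min / OT 0 h 1 min.
Totals: regular 21 h 18 min, overtime 0 h 1 min.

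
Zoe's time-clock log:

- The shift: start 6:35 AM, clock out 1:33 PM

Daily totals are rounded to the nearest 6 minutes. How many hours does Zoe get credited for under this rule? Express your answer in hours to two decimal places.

7.00 hours

The shift: 6:35 AM–1:33 PM = 6 h 58 min → rounds to 7 h 0 min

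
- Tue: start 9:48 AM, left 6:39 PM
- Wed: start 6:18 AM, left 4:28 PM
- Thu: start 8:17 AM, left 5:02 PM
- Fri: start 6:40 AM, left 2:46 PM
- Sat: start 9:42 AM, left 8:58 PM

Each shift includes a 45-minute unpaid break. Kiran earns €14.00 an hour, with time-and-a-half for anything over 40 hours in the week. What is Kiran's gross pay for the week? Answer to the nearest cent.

€631.05

Tue: 9:48 AM–6:39 PM = 8 h 51 min; less 45 min break → 8 h 6 min
Wed: 6:18 AM–4:28 PM = 10 h 10 min; less 45 min break → 9 h 25 min
Thu: 8:17 AM–5:02 PM = 8 h 45 min; less 45 min break → 8 h 0 min
Fri: 6:40 AM–2:46 PM = 8 h 6 min; less 45 min break → 7 h 21 min
Sat: 9:42 AM–8:58 PM = 11 h 16 min; less 45 min break → 10 h 31 min
Total worked: 43 h 23 min = 2603 min.
Regular 40 h 0 min = 2400 min at €14.00/h; overtime 3 h 23 min = 203 min at €21.00/h.
Pay = (2400 × €14.00 + 203 × €21.00) ÷ 60 = €631.05.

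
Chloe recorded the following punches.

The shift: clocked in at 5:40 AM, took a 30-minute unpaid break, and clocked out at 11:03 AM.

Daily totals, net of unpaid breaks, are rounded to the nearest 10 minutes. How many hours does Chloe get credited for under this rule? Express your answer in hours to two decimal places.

The shift: 5:40 AM–11:03 AM = 5 h 23 min − 30 min = 4 h 53 min → rounds to 4 h 50 min

4.83 hours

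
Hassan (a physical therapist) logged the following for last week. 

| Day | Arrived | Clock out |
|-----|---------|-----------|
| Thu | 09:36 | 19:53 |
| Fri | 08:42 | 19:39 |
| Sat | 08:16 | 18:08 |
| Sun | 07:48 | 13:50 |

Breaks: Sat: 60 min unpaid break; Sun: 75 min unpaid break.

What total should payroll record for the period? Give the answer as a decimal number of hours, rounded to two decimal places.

Thu: 09:36–19:53 = 10 h 17 min
Fri: 08:42–19:39 = 10 h 57 min
Sat: 08:16–18:08 = 9 h 52 min; less 60 min break → 8 h 52 min
Sun: 07:48–13:50 = 6 h 2 min; less 75 min break → 4 h 47 min
Total: 10 h 17 min + 10 h 57 min + 8 h 52 min + 4 h 47 min = 34 h 53 min.

34.88 hours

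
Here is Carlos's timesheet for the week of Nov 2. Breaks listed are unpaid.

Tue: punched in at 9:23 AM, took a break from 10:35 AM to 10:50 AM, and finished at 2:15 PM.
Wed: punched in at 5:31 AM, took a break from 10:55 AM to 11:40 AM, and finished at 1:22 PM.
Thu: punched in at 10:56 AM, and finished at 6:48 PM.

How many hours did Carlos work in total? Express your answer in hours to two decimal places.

Tue: 9:23 AM–2:15 PM = 4 h 52 min; less 15 min break → 4 h 37 min
Wed: 5:31 AM–1:22 PM = 7 h 51 min; less 45 min break → 7 h 6 min
Thu: 10:56 AM–6:48 PM = 7 h 52 min
Total: 4 h 37 min + 7 h 6 min + 7 h 52 min = 19 h 35 min.

19.58 hours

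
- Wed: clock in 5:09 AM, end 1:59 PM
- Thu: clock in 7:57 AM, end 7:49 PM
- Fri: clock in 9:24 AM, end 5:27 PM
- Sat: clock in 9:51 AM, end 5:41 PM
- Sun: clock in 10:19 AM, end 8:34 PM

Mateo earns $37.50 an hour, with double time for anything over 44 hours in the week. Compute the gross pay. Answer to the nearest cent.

Wed: 5:09 AM–1:59 PM = 8 h 50 min
Thu: 7:57 AM–7:49 PM = 11 h 52 min
Fri: 9:24 AM–5:27 PM = 8 h 3 min
Sat: 9:51 AM–5:41 PM = 7 h 50 min
Sun: 10:19 AM–8:34 PM = 10 h 15 min
Total worked: 46 h 50 min = 2810 min.
Regular 44 h 0 min = 2640 min at $37.50/h; overtime 2 h 50 min = 170 min at $75.00/h.
Pay = (2640 × $37.50 + 170 × $75.00) ÷ 60 = $1862.50.

$1862.50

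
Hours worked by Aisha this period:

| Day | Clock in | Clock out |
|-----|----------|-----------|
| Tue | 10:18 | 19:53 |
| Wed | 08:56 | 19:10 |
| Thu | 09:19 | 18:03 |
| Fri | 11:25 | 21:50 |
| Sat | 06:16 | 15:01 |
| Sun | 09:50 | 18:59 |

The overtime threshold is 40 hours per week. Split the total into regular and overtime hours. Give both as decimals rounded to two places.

Regular 40.00 hours, overtime 16.87 hours

Tue: 10:18–19:53 = 9 h 35 min
Wed: 08:56–19:10 = 10 h 14 min
Thu: 09:19–18:03 = 8 h 44 min
Fri: 11:25–21:50 = 10 h 25 min
Sat: 06:16–15:01 = 8 h 45 min
Sun: 09:50–18:59 = 9 h 9 min
Total worked: 56 h 52 min = 56.87 h.
Threshold 40 h → overtime 16 h 52 min, regular 40 h 0 min.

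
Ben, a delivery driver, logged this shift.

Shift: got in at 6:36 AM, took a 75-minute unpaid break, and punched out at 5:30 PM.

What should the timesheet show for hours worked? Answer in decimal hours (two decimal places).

9.65 hours

Shift: 6:36 AM–5:30 PM = 10 h 54 min; less 75 min break → 9 h 39 min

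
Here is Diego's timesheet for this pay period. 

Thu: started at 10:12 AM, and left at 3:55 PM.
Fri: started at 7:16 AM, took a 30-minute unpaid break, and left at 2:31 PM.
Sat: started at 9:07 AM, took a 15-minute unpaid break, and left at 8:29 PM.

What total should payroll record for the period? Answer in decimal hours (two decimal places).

Thu: 10:12 AM–3:55 PM = 5 h 43 min
Fri: 7:16 AM–2:31 PM = 7 h 15 min; less 30 min break → 6 h 45 min
Sat: 9:07 AM–8:29 PM = 11 h 22 min; less 15 min break → 11 h 7 min
Total: 5 h 43 min + 6 h 45 min + 11 h 7 min = 23 h 35 min.

23.58 hours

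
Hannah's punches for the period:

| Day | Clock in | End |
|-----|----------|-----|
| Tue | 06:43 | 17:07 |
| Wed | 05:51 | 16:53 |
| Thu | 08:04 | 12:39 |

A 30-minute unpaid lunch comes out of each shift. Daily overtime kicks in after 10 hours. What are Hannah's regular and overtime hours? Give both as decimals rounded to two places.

Regular 23.98 hours, overtime 0.53 hours

Tue: 06:43–17:07 = 10 h 24 min; less 30 min break → 9 h 54 min
Wed: 05:51–16:53 = 11 h 2 min; less 30 min break → 10 h 32 min
Thu: 08:04–12:39 = 4 h 35 min; less 30 min break → 4 h 5 min
Tue reg 9 h 54 min / OT 0 h 0 min; Wed reg 10 h 0 min / OT 0 h 32 min; Thu reg 4 h 5 min / OT 0 h 0 min.
Totals: regular 23 h 59 min, overtime 0 h 32 min.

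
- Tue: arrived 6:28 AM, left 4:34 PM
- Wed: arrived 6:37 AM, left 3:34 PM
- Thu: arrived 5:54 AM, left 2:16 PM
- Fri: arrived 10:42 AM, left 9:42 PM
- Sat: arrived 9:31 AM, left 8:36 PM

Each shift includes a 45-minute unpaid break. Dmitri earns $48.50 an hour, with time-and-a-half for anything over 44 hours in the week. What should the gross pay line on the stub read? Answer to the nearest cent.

Tue: 6:28 AM–4:34 PM = 10 h 6 min; less 45 min break → 9 h 21 min
Wed: 6:37 AM–3:34 PM = 8 h 57 min; less 45 min break → 8 h 12 min
Thu: 5:54 AM–2:16 PM = 8 h 22 min; less 45 min break → 7 h 37 min
Fri: 10:42 AM–9:42 PM = 11 h 0 min; less 45 min break → 10 h 15 min
Sat: 9:31 AM–8:36 PM = 11 h 5 min; less 45 min break → 10 h 20 min
Total worked: 45 h 45 min = 2745 min.
Regular 44 h 0 min = 2640 min at $48.50/h; overtime 1 h 45 min = 105 min at $72.75/h.
Pay = (2640 × $48.50 + 105 × $72.75) ÷ 60 = $2261.31.

$2261.31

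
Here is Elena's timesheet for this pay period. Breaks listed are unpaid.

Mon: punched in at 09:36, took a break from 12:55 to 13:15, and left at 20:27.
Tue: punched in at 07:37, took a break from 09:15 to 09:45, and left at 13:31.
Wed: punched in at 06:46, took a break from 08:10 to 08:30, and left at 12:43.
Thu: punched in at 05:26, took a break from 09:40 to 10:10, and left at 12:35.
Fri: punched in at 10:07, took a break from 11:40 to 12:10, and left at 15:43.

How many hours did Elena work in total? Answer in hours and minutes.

33 h 17 min

Mon: 09:36–20:27 = 10 h 51 min; less 20 min break → 10 h 31 min
Tue: 07:37–13:31 = 5 h 54 min; less 30 min break → 5 h 24 min
Wed: 06:46–12:43 = 5 h 57 min; less 20 min break → 5 h 37 min
Thu: 05:26–12:35 = 7 h 9 min; less 30 min break → 6 h 39 min
Fri: 10:07–15:43 = 5 h 36 min; less 30 min break → 5 h 6 min
Total: 10 h 31 min + 5 h 24 min + 5 h 37 min + 6 h 39 min + 5 h 6 min = 33 h 17 min.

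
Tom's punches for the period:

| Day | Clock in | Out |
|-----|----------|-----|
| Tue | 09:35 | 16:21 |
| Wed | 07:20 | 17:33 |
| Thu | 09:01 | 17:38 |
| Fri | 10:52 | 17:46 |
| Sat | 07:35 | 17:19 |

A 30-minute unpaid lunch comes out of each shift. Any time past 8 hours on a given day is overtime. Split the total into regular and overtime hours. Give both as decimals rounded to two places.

Regular 36.67 hours, overtime 3.07 hours

Tue: 09:35–16:21 = 6 h 46 min; less 30 min break → 6 h 16 min
Wed: 07:20–17:33 = 10 h 13 min; less 30 min break → 9 h 43 min
Thu: 09:01–17:38 = 8 h 37 min; less 30 min break → 8 h 7 min
Fri: 10:52–17:46 = 6 h 54 min; less 30 min break → 6 h 24 min
Sat: 07:35–17:19 = 9 h 44 min; less 30 min break → 9 h 14 min
Tue reg 6 h 16 min / OT 0 h 0 min; Wed reg 8 h 0 min / OT 1 h 43 min; Thu reg 8 h 0 min / OT 0 h 7 min; Fri reg 6 h 24 min / OT 0 h 0 min; Sat reg 8 h 0 min / OT 1 h 14 min.
Totals: regular 36 h 40 min, overtime 3 h 4 min.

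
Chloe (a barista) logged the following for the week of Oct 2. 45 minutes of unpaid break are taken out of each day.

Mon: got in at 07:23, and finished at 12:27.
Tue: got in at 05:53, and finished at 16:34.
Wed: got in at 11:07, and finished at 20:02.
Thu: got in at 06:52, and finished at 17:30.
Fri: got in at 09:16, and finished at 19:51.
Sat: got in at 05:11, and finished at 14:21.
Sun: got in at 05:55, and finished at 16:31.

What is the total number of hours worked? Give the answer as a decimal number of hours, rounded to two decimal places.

60.40 hours

Mon: 07:23–12:27 = 5 h 4 min; less 45 min break → 4 h 19 min
Tue: 05:53–16:34 = 10 h 41 min; less 45 min break → 9 h 56 min
Wed: 11:07–20:02 = 8 h 55 min; less 45 min break → 8 h 10 min
Thu: 06:52–17:30 = 10 h 38 min; less 45 min break → 9 h 53 min
Fri: 09:16–19:51 = 10 h 35 min; less 45 min break → 9 h 50 min
Sat: 05:11–14:21 = 9 h 10 min; less 45 min break → 8 h 25 min
Sun: 05:55–16:31 = 10 h 36 min; less 45 min break → 9 h 51 min
Total: 4 h 19 min + 9 h 56 min + 8 h 10 min + 9 h 53 min + 9 h 50 min + 8 h 25 min + 9 h 51 min = 60 h 24 min.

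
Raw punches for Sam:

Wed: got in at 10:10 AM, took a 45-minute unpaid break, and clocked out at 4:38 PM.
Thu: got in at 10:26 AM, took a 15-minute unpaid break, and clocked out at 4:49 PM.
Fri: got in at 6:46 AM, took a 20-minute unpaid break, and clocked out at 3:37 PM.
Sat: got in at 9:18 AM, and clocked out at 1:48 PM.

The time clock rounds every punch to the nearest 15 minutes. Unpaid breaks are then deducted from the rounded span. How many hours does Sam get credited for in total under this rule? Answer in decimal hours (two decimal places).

Wed: in 10:10 AM→10:15 AM, out 4:38 PM→4:45 PM; 6 h 30 min − 45 min = 5 h 45 min
Thu: in 10:26 AM→10:30 AM, out 4:49 PM→4:45 PM; 6 h 15 min − 15 min = 6 h 0 min
Fri: in 6:46 AM→6:45 AM, out 3:37 PM→3:30 PM; 8 h 45 min − 20 min = 8 h 25 min
Sat: in 9:18 AM→9:15 AM, out 1:48 PM→1:45 PM; 4 h 30 min
Total credited: 24 h 40 min.

24.67 hours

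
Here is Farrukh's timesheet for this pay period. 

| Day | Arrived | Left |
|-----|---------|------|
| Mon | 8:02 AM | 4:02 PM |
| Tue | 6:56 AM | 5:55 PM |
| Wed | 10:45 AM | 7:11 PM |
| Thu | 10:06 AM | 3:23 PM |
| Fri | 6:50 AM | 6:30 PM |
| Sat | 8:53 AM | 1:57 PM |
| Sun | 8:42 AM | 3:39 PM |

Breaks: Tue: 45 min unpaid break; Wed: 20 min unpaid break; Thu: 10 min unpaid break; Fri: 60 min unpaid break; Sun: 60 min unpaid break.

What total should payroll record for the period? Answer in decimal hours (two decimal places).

Mon: 8:02 AM–4:02 PM = 8 h 0 min
Tue: 6:56 AM–5:55 PM = 10 h 59 min; less 45 min break → 10 h 14 min
Wed: 10:45 AM–7:11 PM = 8 h 26 min; less 20 min break → 8 h 6 min
Thu: 10:06 AM–3:23 PM = 5 h 17 min; less 10 min break → 5 h 7 min
Fri: 6:50 AM–6:30 PM = 11 h 40 min; less 60 min break → 10 h 40 min
Sat: 8:53 AM–1:57 PM = 5 h 4 min
Sun: 8:42 AM–3:39 PM = 6 h 57 min; less 60 min break → 5 h 57 min
Total: 8 h 0 min + 10 h 14 min + 8 h 6 min + 5 h 7 min + 10 h 40 min + 5 h 4 min + 5 h 57 min = 53 h 8 min.

53.13 hours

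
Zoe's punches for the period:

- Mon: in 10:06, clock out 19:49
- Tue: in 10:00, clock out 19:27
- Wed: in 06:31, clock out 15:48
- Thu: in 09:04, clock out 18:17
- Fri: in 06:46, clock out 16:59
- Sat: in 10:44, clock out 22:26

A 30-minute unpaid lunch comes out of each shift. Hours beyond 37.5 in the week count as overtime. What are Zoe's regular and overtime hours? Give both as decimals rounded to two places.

Regular 37.50 hours, overtime 19.08 hours

Mon: 10:06–19:49 = 9 h 43 min; less 30 min break → 9 h 13 min
Tue: 10:00–19:27 = 9 h 27 min; less 30 min break → 8 h 57 min
Wed: 06:31–15:48 = 9 h 17 min; less 30 min break → 8 h 47 min
Thu: 09:04–18:17 = 9 h 13 min; less 30 min break → 8 h 43 min
Fri: 06:46–16:59 = 10 h 13 min; less 30 min break → 9 h 43 min
Sat: 10:44–22:26 = 11 h 42 min; less 30 min break → 11 h 12 min
Total worked: 56 h 35 min = 56.58 h.
Threshold 37.5 h → overtime 19 h 5 min, regular 37 h 30 min.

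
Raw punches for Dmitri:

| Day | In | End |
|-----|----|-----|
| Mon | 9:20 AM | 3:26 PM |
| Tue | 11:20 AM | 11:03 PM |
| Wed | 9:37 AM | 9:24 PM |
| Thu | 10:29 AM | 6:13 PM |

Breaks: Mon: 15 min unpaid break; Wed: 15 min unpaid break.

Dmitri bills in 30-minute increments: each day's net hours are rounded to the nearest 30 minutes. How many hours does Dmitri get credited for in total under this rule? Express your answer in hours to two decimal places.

Mon: 9:20 AM–3:26 PM = 6 h 6 min − 15 min = 5 h 51 min → rounds to 6 h 0 min
Tue: 11:20 AM–11:03 PM = 11 h 43 min → rounds to 11 h 30 min
Wed: 9:37 AM–9:24 PM = 11 h 47 min − 15 min = 11 h 32 min → rounds to 11 h 30 min
Thu: 10:29 AM–6:13 PM = 7 h 44 min → rounds to 7 h 30 min
Total credited: 36 h 30 min.

36.50 hours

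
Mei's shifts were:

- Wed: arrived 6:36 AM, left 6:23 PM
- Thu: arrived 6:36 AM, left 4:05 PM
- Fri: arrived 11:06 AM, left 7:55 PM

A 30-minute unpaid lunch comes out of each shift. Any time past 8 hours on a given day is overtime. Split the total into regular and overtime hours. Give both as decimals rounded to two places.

Wed: 6:36 AM–6:23 PM = 11 h 47 min; less 30 min break → 11 h 17 min
Thu: 6:36 AM–4:05 PM = 9 h 29 min; less 30 min break → 8 h 59 min
Fri: 11:06 AM–7:55 PM = 8 h 49 min; less 30 min break → 8 h 19 min
Wed reg 8 h 0 min / OT 3 h 17 min; Thu reg 8 h 0 min / OT 0 h 59 min; Fri reg 8 h 0 min / OT 0 h 19 min.
Totals: regular 24 h 0 min, overtime 4 h 35 min.

Regular 24.00 hours, overtime 4.58 hours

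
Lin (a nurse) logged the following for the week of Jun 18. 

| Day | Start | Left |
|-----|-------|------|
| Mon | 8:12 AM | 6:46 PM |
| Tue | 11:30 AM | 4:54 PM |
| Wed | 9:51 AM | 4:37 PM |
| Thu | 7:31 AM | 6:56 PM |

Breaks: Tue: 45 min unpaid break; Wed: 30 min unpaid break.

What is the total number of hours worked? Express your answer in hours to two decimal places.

Mon: 8:12 AM–6:46 PM = 10 h 34 min
Tue: 11:30 AM–4:54 PM = 5 h 24 min; less 45 min break → 4 h 39 min
Wed: 9:51 AM–4:37 PM = 6 h 46 min; less 30 min break → 6 h 16 min
Thu: 7:31 AM–6:56 PM = 11 h 25 min
Total: 10 h 34 min + 4 h 39 min + 6 h 16 min + 11 h 25 min = 32 h 54 min.

32.90 hours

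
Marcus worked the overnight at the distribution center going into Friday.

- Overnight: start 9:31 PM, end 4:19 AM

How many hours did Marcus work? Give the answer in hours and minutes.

Overnight: 9:31 PM → midnight = 2 h 29 min; midnight → 4:19 AM = 4 h 19 min; span 6 h 48 min

6 h 48 min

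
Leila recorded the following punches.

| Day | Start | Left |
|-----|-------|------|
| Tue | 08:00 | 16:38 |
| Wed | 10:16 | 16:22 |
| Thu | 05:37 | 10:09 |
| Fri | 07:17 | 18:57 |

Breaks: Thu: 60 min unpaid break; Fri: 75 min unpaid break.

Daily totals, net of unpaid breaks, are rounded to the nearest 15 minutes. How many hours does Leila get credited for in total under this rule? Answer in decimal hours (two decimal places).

Tue: 08:00–16:38 = 8 h 38 min → rounds to 8 h 45 min
Wed: 10:16–16:22 = 6 h 6 min → rounds to 6 h 0 min
Thu: 05:37–10:09 = 4 h 32 min − 60 min = 3 h 32 min → rounds to 3 h 30 min
Fri: 07:17–18:57 = 11 h 40 min − 75 min = 10 h 25 min → rounds to 10 h 30 min
Total credited: 28 h 45 min.

28.75 hours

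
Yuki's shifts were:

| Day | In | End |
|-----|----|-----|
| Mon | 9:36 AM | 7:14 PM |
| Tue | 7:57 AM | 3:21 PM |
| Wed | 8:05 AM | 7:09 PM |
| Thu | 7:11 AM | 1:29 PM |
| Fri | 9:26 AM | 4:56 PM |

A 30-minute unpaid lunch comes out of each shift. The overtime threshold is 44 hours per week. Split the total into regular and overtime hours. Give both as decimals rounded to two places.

Mon: 9:36 AM–7:14 PM = 9 h 38 min; less 30 min break → 9 h 8 min
Tue: 7:57 AM–3:21 PM = 7 h 24 min; less 30 min break → 6 h 54 min
Wed: 8:05 AM–7:09 PM = 11 h 4 min; less 30 min break → 10 h 34 min
Thu: 7:11 AM–1:29 PM = 6 h 18 min; less 30 min break → 5 h 48 min
Fri: 9:26 AM–4:56 PM = 7 h 30 min; less 30 min break → 7 h 0 min
Total worked: 39 h 24 min = 39.40 h.
Threshold 44 h → overtime 0 h 0 min, regular 39 h 24 min.

Regular 39.40 hours, overtime 0.00 hours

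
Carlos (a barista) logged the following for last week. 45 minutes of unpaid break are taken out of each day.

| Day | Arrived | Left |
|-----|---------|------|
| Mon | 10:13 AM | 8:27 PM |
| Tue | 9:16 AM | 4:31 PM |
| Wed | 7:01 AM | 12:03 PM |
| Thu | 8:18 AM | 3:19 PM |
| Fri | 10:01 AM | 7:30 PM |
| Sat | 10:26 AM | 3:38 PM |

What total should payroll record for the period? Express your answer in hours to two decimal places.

39.72 hours

Mon: 10:13 AM–8:27 PM = 10 h 14 min; less 45 min break → 9 h 29 min
Tue: 9:16 AM–4:31 PM = 7 h 15 min; less 45 min break → 6 h 30 min
Wed: 7:01 AM–12:03 PM = 5 h 2 min; less 45 min break → 4 h 17 min
Thu: 8:18 AM–3:19 PM = 7 h 1 min; less 45 min break → 6 h 16 min
Fri: 10:01 AM–7:30 PM = 9 h 29 min; less 45 min break → 8 h 44 min
Sat: 10:26 AM–3:38 PM = 5 h 12 min; less 45 min break → 4 h 27 min
Total: 9 h 29 min + 6 h 30 min + 4 h 17 min + 6 h 16 min + 8 h 44 min + 4 h 27 min = 39 h 43 min.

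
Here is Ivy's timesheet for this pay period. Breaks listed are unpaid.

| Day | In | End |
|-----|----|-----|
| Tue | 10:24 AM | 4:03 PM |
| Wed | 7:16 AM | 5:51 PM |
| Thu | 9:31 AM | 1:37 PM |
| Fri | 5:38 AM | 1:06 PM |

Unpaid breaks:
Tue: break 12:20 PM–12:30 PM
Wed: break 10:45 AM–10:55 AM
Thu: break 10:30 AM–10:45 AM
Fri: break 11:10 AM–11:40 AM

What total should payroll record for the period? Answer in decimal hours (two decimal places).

26.72 hours

Tue: 10:24 AM–4:03 PM = 5 h 39 min; less 10 min break → 5 h 29 min
Wed: 7:16 AM–5:51 PM = 10 h 35 min; less 10 min break → 10 h 25 min
Thu: 9:31 AM–1:37 PM = 4 h 6 min; less 15 min break → 3 h 51 min
Fri: 5:38 AM–1:06 PM = 7 h 28 min; less 30 min break → 6 h 58 min
Total: 5 h 29 min + 10 h 25 min + 3 h 51 min + 6 h 58 min = 26 h 43 min.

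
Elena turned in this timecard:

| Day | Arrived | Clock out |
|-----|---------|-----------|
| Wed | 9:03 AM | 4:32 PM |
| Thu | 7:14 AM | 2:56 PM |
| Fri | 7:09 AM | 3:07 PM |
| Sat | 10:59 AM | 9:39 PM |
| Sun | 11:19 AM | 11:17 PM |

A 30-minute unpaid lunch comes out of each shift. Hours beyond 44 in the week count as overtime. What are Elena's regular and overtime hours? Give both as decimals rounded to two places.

Regular 43.28 hours, overtime 0.00 hours

Wed: 9:03 AM–4:32 PM = 7 h 29 min; less 30 min break → 6 h 59 min
Thu: 7:14 AM–2:56 PM = 7 h 42 min; less 30 min break → 7 h 12 min
Fri: 7:09 AM–3:07 PM = 7 h 58 min; less 30 min break → 7 h 28 min
Sat: 10:59 AM–9:39 PM = 10 h 40 min; less 30 min break → 10 h 10 min
Sun: 11:19 AM–11:17 PM = 11 h 58 min; less 30 min break → 11 h 28 min
Total worked: 43 h 17 min = 43.28 h.
Threshold 44 h → overtime 0 h 0 min, regular 43 h 17 min.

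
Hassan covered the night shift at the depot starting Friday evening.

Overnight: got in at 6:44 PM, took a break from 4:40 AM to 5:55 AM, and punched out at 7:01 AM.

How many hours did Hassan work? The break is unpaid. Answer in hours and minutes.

11 h 2 min

Overnight: 6:44 PM → midnight = 5 h 16 min; midnight → 7:01 AM = 7 h 1 min; span 12 h 17 min; less 75 min break → 11 h 2 min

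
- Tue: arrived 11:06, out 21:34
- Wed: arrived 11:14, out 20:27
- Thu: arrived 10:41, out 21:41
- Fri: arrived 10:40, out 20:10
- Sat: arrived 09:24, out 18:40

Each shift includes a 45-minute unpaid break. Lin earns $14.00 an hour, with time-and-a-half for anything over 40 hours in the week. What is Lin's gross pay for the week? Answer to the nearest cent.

$679.70

Tue: 11:06–21:34 = 10 h 28 min; less 45 min break → 9 h 43 min
Wed: 11:14–20:27 = 9 h 13 min; less 45 min break → 8 h 28 min
Thu: 10:41–21:41 = 11 h 0 min; less 45 min break → 10 h 15 min
Fri: 10:40–20:10 = 9 h 30 min; less 45 min break → 8 h 45 min
Sat: 09:24–18:40 = 9 h 16 min; less 45 min break → 8 h 31 min
Total worked: 45 h 42 min = 2742 min.
Regular 40 h 0 min = 2400 min at $14.00/h; overtime 5 h 42 min = 342 min at $21.00/h.
Pay = (2400 × $14.00 + 342 × $21.00) ÷ 60 = $679.70.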